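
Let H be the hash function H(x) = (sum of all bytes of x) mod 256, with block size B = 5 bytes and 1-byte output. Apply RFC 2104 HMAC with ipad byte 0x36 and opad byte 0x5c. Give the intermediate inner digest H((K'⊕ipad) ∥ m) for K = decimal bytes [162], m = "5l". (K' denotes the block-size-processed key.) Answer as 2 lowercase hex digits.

0d

Key decimal bytes [162] = a2 is 1 byte ≤ B = 5; zero-pad to 5 bytes: K' = a2 00 00 00 00.
K' ⊕ ipad = 94 36 36 36 36.
Inner input = 94 36 36 36 36 ∥ 35 6c.
Inner hash: sum = 148+54+54+54+54+53+108 = 525; mod 256 = 13 → 0d.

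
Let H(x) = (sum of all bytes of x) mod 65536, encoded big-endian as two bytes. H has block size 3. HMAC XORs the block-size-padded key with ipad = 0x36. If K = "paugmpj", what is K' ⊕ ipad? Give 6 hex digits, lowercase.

34c236

Key "paugmpj" = 70 61 75 67 6d 70 6a is 7 bytes > B = 3, so hash it first: H(key) = 02 f4, then zero-pad to 3 bytes: K' = 02 f4 00.
XOR each byte with 0x36: 02⊕36=34, f4⊕36=c2, 00⊕36=36.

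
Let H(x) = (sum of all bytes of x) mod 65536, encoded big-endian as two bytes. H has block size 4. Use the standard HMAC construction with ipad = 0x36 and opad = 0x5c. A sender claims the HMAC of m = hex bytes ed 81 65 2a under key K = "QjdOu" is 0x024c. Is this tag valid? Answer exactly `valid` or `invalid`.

Key "QjdOu" = 51 6a 64 4f 75 is 5 bytes > B = 4, so hash it first: H(key) = 01 e3, then zero-pad to 4 bytes: K' = 01 e3 00 00.
K' ⊕ ipad = 37 d5 36 36; K' ⊕ opad = 5d bf 5c 5c.
Inner hash: sum = 55+213+54+54+237+129+101+42 = 885 → 03 75.
Outer hash (recomputed tag): sum = 93+191+92+92+3+117 = 588 → 02 4c.
Recomputed tag = 024c; claimed = 024c → match.

valid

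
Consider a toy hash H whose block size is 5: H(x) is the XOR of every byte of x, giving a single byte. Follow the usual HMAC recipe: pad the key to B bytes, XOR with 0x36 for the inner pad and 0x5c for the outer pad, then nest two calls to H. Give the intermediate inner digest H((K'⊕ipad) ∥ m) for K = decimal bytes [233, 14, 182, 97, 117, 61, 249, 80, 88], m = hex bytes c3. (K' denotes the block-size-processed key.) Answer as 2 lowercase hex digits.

7c

Key decimal bytes [233, 14, 182, 97, 117, 61, 249, 80, 88] = e9 0e b6 61 75 3d f9 50 58 is 9 bytes > B = 5, so hash it first: H(key) = 89, then zero-pad to 5 bytes: K' = 89 00 00 00 00.
K' ⊕ ipad = bf 36 36 36 36.
Inner input = bf 36 36 36 36 ∥ c3.
Inner hash: XOR bf⊕36⊕36⊕36⊕36⊕c3 = 7c.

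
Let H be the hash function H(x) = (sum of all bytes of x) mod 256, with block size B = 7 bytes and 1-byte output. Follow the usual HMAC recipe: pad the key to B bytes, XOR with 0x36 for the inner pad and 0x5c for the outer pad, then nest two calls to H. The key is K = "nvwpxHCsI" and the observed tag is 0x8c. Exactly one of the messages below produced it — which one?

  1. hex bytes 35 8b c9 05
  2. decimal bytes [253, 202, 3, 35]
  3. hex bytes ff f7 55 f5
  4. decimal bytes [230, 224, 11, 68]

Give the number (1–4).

1

Key "nvwpxHCsI" = 6e 76 77 70 78 48 43 73 49 is 9 bytes > B = 7, so hash it first: H(key) = 8a, then zero-pad to 7 bytes: K' = 8a 00 00 00 00 00 00.
K' ⊕ ipad = bc 36 36 36 36 36 36; K' ⊕ opad = d6 5c 5c 5c 5c 5c 5c.
m1: inner = H(bc 36 36 36 36 36 36 35 8b c9 05) = 8e; tag = H(d6 5c 5c 5c 5c 5c 5c 8e) = 8c ← matches
m2: inner = H(bc 36 36 36 36 36 36 fd ca 03 23) = ed; tag = H(d6 5c 5c 5c 5c 5c 5c ed) = eb
m3: inner = H(bc 36 36 36 36 36 36 ff f7 55 f5) = 40; tag = H(d6 5c 5c 5c 5c 5c 5c 40) = 3e
m4: inner = H(bc 36 36 36 36 36 36 e6 e0 0b 44) = 15; tag = H(d6 5c 5c 5c 5c 5c 5c 15) = 13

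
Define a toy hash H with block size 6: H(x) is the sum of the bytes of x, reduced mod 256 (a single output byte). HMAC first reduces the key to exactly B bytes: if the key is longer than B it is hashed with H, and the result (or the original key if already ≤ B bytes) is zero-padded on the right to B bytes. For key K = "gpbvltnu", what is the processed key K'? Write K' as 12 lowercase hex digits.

|K| = 8 > B = 6, so first hash the key.
H(K): sum = 103+112+98+118+108+116+110+117 = 882; mod 256 = 114 → 72.
Zero-pad H(K) = 72 to 6 bytes: K' = 72 00 00 00 00 00.

720000000000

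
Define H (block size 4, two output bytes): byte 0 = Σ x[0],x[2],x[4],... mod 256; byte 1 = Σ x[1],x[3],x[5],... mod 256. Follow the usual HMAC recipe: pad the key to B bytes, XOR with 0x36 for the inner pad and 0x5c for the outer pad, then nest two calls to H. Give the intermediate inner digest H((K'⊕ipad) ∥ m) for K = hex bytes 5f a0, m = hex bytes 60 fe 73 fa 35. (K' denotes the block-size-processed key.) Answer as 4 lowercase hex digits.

Key hex bytes 5f a0 is 2 bytes ≤ B = 4; zero-pad to 4 bytes: K' = 5f a0 00 00.
K' ⊕ ipad = 69 96 36 36.
Inner input = 69 96 36 36 ∥ 60 fe 73 fa 35.
Inner hash: even-index sum = 423 mod 256 = 167; odd-index sum = 708 mod 256 = 196 → a7 c4.

a7c4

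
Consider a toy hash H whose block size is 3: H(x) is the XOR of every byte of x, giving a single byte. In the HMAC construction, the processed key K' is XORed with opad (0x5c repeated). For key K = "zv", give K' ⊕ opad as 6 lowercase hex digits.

262a5c

Key "zv" = 7a 76 is 2 bytes ≤ B = 3; zero-pad to 3 bytes: K' = 7a 76 00.
XOR each byte with 0x5c: 7a⊕5c=26, 76⊕5c=2a, 00⊕5c=5c.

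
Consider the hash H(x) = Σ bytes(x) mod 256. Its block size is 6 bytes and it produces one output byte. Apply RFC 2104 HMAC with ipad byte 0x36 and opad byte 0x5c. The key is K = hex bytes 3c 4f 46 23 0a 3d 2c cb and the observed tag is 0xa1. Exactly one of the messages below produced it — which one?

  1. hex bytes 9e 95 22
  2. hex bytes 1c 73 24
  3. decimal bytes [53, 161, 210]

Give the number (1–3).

1

Key hex bytes 3c 4f 46 23 0a 3d 2c cb is 8 bytes > B = 6, so hash it first: H(key) = 32, then zero-pad to 6 bytes: K' = 32 00 00 00 00 00.
K' ⊕ ipad = 04 36 36 36 36 36; K' ⊕ opad = 6e 5c 5c 5c 5c 5c.
m1: inner = H(04 36 36 36 36 36 9e 95 22) = 67; tag = H(6e 5c 5c 5c 5c 5c 67) = a1 ← matches
m2: inner = H(04 36 36 36 36 36 1c 73 24) = c5; tag = H(6e 5c 5c 5c 5c 5c c5) = ff
m3: inner = H(04 36 36 36 36 36 35 a1 d2) = ba; tag = H(6e 5c 5c 5c 5c 5c ba) = f4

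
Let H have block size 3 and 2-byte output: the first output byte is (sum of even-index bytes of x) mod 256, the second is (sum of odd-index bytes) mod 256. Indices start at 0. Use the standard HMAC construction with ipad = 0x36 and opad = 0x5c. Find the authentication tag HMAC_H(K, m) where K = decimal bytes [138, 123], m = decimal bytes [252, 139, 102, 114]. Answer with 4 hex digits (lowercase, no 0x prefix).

e116

Key decimal bytes [138, 123] = 8a 7b is 2 bytes ≤ B = 3; zero-pad to 3 bytes: K' = 8a 7b 00.
K' ⊕ ipad = bc 4d 36.  K' ⊕ opad = d6 27 5c.
Inner input = (K'⊕ipad) ∥ m = bc 4d 36 ∥ fc 8b 66 72.
Inner hash: even-index sum = 495 mod 256 = 239; odd-index sum = 431 mod 256 = 175 → ef af.
Outer input = (K'⊕opad) ∥ inner = d6 27 5c ∥ ef af.
Outer hash (tag): even-index sum = 481 mod 256 = 225; odd-index sum = 278 mod 256 = 22 → e1 16.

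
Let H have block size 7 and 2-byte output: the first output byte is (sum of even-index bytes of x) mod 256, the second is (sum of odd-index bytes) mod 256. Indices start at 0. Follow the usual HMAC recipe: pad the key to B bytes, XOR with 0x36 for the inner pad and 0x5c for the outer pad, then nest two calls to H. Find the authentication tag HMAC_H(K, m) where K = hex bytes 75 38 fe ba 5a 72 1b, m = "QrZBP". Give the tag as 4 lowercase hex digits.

f1d0

Key hex bytes 75 38 fe ba 5a 72 1b is exactly B = 7 bytes: K' = 75 38 fe ba 5a 72 1b.
K' ⊕ ipad = 43 0e c8 8c 6c 44 2d.  K' ⊕ opad = 29 64 a2 e6 06 2e 47.
Inner input = (K'⊕ipad) ∥ m = 43 0e c8 8c 6c 44 2d ∥ 51 72 5a 42 50.
Inner hash: even-index sum = 600 mod 256 = 88; odd-index sum = 473 mod 256 = 217 → 58 d9.
Outer input = (K'⊕opad) ∥ inner = 29 64 a2 e6 06 2e 47 ∥ 58 d9.
Outer hash (tag): even-index sum = 497 mod 256 = 241; odd-index sum = 464 mod 256 = 208 → f1 d0.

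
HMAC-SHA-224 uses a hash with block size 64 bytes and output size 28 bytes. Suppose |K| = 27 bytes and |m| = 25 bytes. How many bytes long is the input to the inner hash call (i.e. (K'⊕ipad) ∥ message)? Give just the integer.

Key is 27 ≤ 64 bytes, zero-padded: |K'| = 64.
Inner input = (K'⊕ipad) ∥ m → 64 + 25 = 89 bytes.

89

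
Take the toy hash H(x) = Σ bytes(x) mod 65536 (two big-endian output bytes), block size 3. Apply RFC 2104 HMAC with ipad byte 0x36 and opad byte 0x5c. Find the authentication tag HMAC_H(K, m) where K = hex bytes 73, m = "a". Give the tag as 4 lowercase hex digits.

Key hex bytes 73 is 1 byte ≤ B = 3; zero-pad to 3 bytes: K' = 73 00 00.
K' ⊕ ipad = 45 36 36.  K' ⊕ opad = 2f 5c 5c.
Inner input = (K'⊕ipad) ∥ m = 45 36 36 ∥ 61.
Inner hash: sum = 69+54+54+97 = 274 → 01 12.
Outer input = (K'⊕opad) ∥ inner = 2f 5c 5c ∥ 01 12.
Outer hash (tag): sum = 47+92+92+1+18 = 250 → 00 fa.

00fa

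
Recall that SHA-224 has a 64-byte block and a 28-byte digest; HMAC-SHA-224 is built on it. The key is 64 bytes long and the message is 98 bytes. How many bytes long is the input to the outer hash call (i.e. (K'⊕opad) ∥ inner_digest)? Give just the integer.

Key is 64 ≤ 64 bytes, zero-padded: |K'| = 64.
Outer input = (K'⊕opad) ∥ H(inner) → 64 + 28 = 92 bytes.

92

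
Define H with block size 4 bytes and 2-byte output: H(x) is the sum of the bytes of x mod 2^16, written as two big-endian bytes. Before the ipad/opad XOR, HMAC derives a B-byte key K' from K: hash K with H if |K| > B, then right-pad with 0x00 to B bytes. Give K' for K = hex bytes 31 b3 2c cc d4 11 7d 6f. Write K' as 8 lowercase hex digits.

03ad0000

|K| = 8 > B = 4, so first hash the key.
H(K): sum = 49+179+44+204+212+17+125+111 = 941 → 03 ad.
Zero-pad H(K) = 03 ad to 4 bytes: K' = 03 ad 00 00.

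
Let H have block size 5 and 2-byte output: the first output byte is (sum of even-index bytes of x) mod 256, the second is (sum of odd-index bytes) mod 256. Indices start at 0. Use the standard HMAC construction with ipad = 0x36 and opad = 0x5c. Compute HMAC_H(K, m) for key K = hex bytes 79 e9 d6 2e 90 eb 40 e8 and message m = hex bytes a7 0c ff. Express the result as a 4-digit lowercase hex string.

b3b3

Key hex bytes 79 e9 d6 2e 90 eb 40 e8 is 8 bytes > B = 5, so hash it first: H(key) = 1f ea, then zero-pad to 5 bytes: K' = 1f ea 00 00 00.
K' ⊕ ipad = 29 dc 36 36 36.  K' ⊕ opad = 43 b6 5c 5c 5c.
Inner input = (K'⊕ipad) ∥ m = 29 dc 36 36 36 ∥ a7 0c ff.
Inner hash: even-index sum = 161 mod 256 = 161; odd-index sum = 696 mod 256 = 184 → a1 b8.
Outer input = (K'⊕opad) ∥ inner = 43 b6 5c 5c 5c ∥ a1 b8.
Outer hash (tag): even-index sum = 435 mod 256 = 179; odd-index sum = 435 mod 256 = 179 → b3 b3.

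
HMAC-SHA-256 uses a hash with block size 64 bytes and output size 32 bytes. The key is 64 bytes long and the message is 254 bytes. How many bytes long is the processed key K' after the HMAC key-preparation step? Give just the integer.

64

Key is 64 ≤ 64 bytes, zero-padded: |K'| = 64.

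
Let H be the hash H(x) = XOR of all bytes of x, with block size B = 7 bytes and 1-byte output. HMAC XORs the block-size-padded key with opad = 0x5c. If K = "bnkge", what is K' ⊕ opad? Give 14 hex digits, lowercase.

3e32373b395c5c

Key "bnkge" = 62 6e 6b 67 65 is 5 bytes ≤ B = 7; zero-pad to 7 bytes: K' = 62 6e 6b 67 65 00 00.
XOR each byte with 0x5c: 62⊕5c=3e, 6e⊕5c=32, 6b⊕5c=37, 67⊕5c=3b, 65⊕5c=39, 00⊕5c=5c, 00⊕5c=5c.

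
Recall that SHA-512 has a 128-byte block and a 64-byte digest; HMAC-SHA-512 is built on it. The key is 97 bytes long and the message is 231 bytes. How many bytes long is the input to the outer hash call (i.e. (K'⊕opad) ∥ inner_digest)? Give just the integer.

Key is 97 ≤ 128 bytes, zero-padded: |K'| = 128.
Outer input = (K'⊕opad) ∥ H(inner) → 128 + 64 = 192 bytes.

192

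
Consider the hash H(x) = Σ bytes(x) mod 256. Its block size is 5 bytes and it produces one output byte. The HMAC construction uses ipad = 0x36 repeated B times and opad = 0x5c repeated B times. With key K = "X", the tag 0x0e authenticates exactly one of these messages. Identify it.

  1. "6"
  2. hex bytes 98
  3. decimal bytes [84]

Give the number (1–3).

3

Key "X" = 58 is 1 byte ≤ B = 5; zero-pad to 5 bytes: K' = 58 00 00 00 00.
K' ⊕ ipad = 6e 36 36 36 36; K' ⊕ opad = 04 5c 5c 5c 5c.
m1: inner = H(6e 36 36 36 36 36) = 7c; tag = H(04 5c 5c 5c 5c 7c) = f0
m2: inner = H(6e 36 36 36 36 98) = de; tag = H(04 5c 5c 5c 5c de) = 52
m3: inner = H(6e 36 36 36 36 54) = 9a; tag = H(04 5c 5c 5c 5c 9a) = 0e ← matches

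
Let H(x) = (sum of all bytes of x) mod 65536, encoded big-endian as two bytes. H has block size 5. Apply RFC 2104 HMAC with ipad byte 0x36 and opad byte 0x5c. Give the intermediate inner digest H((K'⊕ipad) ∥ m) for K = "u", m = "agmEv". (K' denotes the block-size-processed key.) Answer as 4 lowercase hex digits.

Key "u" = 75 is 1 byte ≤ B = 5; zero-pad to 5 bytes: K' = 75 00 00 00 00.
K' ⊕ ipad = 43 36 36 36 36.
Inner input = 43 36 36 36 36 ∥ 61 67 6d 45 76.
Inner hash: sum = 67+54+54+54+54+97+103+109+69+118 = 779 → 03 0b.

030b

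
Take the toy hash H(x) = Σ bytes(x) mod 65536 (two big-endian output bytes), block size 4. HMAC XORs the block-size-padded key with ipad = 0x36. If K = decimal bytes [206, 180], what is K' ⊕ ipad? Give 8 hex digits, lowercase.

f8823636

Key decimal bytes [206, 180] = ce b4 is 2 bytes ≤ B = 4; zero-pad to 4 bytes: K' = ce b4 00 00.
XOR each byte with 0x36: ce⊕36=f8, b4⊕36=82, 00⊕36=36, 00⊕36=36.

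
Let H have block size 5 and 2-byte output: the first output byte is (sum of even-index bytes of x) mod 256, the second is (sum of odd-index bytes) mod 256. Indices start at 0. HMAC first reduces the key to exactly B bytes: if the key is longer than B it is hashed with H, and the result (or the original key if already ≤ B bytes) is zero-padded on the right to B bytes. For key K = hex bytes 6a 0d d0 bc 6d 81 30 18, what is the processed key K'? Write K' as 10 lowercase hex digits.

d762000000

|K| = 8 > B = 5, so first hash the key.
H(K): even-index sum = 471 mod 256 = 215; odd-index sum = 354 mod 256 = 98 → d7 62.
Zero-pad H(K) = d7 62 to 5 bytes: K' = d7 62 00 00 00.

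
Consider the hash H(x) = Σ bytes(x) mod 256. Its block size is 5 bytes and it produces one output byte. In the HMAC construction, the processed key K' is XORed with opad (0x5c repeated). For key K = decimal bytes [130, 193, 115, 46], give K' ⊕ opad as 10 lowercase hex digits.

de9d2f725c

Key decimal bytes [130, 193, 115, 46] = 82 c1 73 2e is 4 bytes ≤ B = 5; zero-pad to 5 bytes: K' = 82 c1 73 2e 00.
XOR each byte with 0x5c: 82⊕5c=de, c1⊕5c=9d, 73⊕5c=2f, 2e⊕5c=72, 00⊕5c=5c.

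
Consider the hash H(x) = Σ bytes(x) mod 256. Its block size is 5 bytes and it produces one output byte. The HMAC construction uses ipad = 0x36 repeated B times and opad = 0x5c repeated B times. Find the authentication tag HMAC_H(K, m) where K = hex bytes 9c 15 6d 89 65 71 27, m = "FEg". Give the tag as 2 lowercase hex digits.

c4

Key hex bytes 9c 15 6d 89 65 71 27 is 7 bytes > B = 5, so hash it first: H(key) = a4, then zero-pad to 5 bytes: K' = a4 00 00 00 00.
K' ⊕ ipad = 92 36 36 36 36.  K' ⊕ opad = f8 5c 5c 5c 5c.
Inner input = (K'⊕ipad) ∥ m = 92 36 36 36 36 ∥ 46 45 67.
Inner hash: sum = 146+54+54+54+54+70+69+103 = 604; mod 256 = 92 → 5c.
Outer input = (K'⊕opad) ∥ inner = f8 5c 5c 5c 5c ∥ 5c.
Outer hash (tag): sum = 248+92+92+92+92+92 = 708; mod 256 = 196 → c4.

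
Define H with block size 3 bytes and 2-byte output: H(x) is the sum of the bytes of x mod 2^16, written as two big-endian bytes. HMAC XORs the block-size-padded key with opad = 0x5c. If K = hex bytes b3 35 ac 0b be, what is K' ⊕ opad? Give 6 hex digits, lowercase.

Key hex bytes b3 35 ac 0b be is 5 bytes > B = 3, so hash it first: H(key) = 02 5d, then zero-pad to 3 bytes: K' = 02 5d 00.
XOR each byte with 0x5c: 02⊕5c=5e, 5d⊕5c=01, 00⊕5c=5c.

5e015c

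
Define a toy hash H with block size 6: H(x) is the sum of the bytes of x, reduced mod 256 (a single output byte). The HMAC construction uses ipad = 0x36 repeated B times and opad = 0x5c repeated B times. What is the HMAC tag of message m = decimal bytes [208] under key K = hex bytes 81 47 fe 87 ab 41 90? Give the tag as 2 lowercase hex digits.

Key hex bytes 81 47 fe 87 ab 41 90 is 7 bytes > B = 6, so hash it first: H(key) = c9, then zero-pad to 6 bytes: K' = c9 00 00 00 00 00.
K' ⊕ ipad = ff 36 36 36 36 36.  K' ⊕ opad = 95 5c 5c 5c 5c 5c.
Inner input = (K'⊕ipad) ∥ m = ff 36 36 36 36 36 ∥ d0.
Inner hash: sum = 255+54+54+54+54+54+208 = 733; mod 256 = 221 → dd.
Outer input = (K'⊕opad) ∥ inner = 95 5c 5c 5c 5c 5c ∥ dd.
Outer hash (tag): sum = 149+92+92+92+92+92+221 = 830; mod 256 = 62 → 3e.

3e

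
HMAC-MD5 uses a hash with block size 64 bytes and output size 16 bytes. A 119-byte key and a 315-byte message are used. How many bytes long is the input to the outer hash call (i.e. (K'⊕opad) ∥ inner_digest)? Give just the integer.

80

Key is 119 > 64 bytes, so it is hashed to 16 bytes then zero-padded to 64: |K'| = 64.
Outer input = (K'⊕opad) ∥ H(inner) → 64 + 16 = 80 bytes.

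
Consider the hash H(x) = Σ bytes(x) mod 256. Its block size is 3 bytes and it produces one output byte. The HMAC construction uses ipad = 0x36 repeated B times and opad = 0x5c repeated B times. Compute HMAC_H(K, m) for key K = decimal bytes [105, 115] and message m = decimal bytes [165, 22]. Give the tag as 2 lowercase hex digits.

Key decimal bytes [105, 115] = 69 73 is 2 bytes ≤ B = 3; zero-pad to 3 bytes: K' = 69 73 00.
K' ⊕ ipad = 5f 45 36.  K' ⊕ opad = 35 2f 5c.
Inner input = (K'⊕ipad) ∥ m = 5f 45 36 ∥ a5 16.
Inner hash: sum = 95+69+54+165+22 = 405; mod 256 = 149 → 95.
Outer input = (K'⊕opad) ∥ inner = 35 2f 5c ∥ 95.
Outer hash (tag): sum = 53+47+92+149 = 341; mod 256 = 85 → 55.

55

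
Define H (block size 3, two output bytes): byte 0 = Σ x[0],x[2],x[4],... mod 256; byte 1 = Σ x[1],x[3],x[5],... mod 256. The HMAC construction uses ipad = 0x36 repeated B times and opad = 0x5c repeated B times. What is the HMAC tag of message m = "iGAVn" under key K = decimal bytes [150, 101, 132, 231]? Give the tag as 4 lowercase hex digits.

340f

Key decimal bytes [150, 101, 132, 231] = 96 65 84 e7 is 4 bytes > B = 3, so hash it first: H(key) = 1a 4c, then zero-pad to 3 bytes: K' = 1a 4c 00.
K' ⊕ ipad = 2c 7a 36.  K' ⊕ opad = 46 10 5c.
Inner input = (K'⊕ipad) ∥ m = 2c 7a 36 ∥ 69 47 41 56 6e.
Inner hash: even-index sum = 255 mod 256 = 255; odd-index sum = 402 mod 256 = 146 → ff 92.
Outer input = (K'⊕opad) ∥ inner = 46 10 5c ∥ ff 92.
Outer hash (tag): even-index sum = 308 mod 256 = 52; odd-index sum = 271 mod 256 = 15 → 34 0f.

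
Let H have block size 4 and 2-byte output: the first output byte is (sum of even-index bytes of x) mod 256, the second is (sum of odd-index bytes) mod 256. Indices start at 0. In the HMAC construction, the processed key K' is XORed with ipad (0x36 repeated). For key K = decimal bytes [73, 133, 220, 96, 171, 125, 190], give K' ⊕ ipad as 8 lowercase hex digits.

Key decimal bytes [73, 133, 220, 96, 171, 125, 190] = 49 85 dc 60 ab 7d be is 7 bytes > B = 4, so hash it first: H(key) = 8e 62, then zero-pad to 4 bytes: K' = 8e 62 00 00.
XOR each byte with 0x36: 8e⊕36=b8, 62⊕36=54, 00⊕36=36, 00⊕36=36.

b8543636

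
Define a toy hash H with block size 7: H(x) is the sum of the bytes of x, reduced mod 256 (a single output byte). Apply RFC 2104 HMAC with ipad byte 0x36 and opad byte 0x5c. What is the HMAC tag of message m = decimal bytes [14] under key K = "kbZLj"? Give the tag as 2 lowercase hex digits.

e6

Key "kbZLj" = 6b 62 5a 4c 6a is 5 bytes ≤ B = 7; zero-pad to 7 bytes: K' = 6b 62 5a 4c 6a 00 00.
K' ⊕ ipad = 5d 54 6c 7a 5c 36 36.  K' ⊕ opad = 37 3e 06 10 36 5c 5c.
Inner input = (K'⊕ipad) ∥ m = 5d 54 6c 7a 5c 36 36 ∥ 0e.
Inner hash: sum = 93+84+108+122+92+54+54+14 = 621; mod 256 = 109 → 6d.
Outer input = (K'⊕opad) ∥ inner = 37 3e 06 10 36 5c 5c ∥ 6d.
Outer hash (tag): sum = 55+62+6+16+54+92+92+109 = 486; mod 256 = 230 → e6.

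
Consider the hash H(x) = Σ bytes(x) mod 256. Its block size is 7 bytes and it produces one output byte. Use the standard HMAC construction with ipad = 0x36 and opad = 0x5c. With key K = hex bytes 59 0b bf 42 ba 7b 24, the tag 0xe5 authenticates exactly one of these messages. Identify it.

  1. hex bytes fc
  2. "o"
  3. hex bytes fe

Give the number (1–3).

2

Key hex bytes 59 0b bf 42 ba 7b 24 is exactly B = 7 bytes: K' = 59 0b bf 42 ba 7b 24.
K' ⊕ ipad = 6f 3d 89 74 8c 4d 12; K' ⊕ opad = 05 57 e3 1e e6 27 78.
m1: inner = H(6f 3d 89 74 8c 4d 12 fc) = 90; tag = H(05 57 e3 1e e6 27 78 90) = 72
m2: inner = H(6f 3d 89 74 8c 4d 12 6f) = 03; tag = H(05 57 e3 1e e6 27 78 03) = e5 ← matches
m3: inner = H(6f 3d 89 74 8c 4d 12 fe) = 92; tag = H(05 57 e3 1e e6 27 78 92) = 74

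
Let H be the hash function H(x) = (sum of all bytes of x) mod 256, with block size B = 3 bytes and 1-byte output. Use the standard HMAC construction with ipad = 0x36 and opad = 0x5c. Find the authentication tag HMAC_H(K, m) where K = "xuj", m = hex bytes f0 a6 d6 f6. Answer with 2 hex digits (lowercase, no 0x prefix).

Key "xuj" = 78 75 6a is exactly B = 3 bytes: K' = 78 75 6a.
K' ⊕ ipad = 4e 43 5c.  K' ⊕ opad = 24 29 36.
Inner input = (K'⊕ipad) ∥ m = 4e 43 5c ∥ f0 a6 d6 f6.
Inner hash: sum = 78+67+92+240+166+214+246 = 1103; mod 256 = 79 → 4f.
Outer input = (K'⊕opad) ∥ inner = 24 29 36 ∥ 4f.
Outer hash (tag): sum = 36+41+54+79 = 210 → d2.

d2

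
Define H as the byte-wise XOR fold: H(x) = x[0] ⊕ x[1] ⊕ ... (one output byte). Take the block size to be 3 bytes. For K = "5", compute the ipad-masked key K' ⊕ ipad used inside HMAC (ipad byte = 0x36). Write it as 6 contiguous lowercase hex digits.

033636

Key "5" = 35 is 1 byte ≤ B = 3; zero-pad to 3 bytes: K' = 35 00 00.
XOR each byte with 0x36: 35⊕36=03, 00⊕36=36, 00⊕36=36.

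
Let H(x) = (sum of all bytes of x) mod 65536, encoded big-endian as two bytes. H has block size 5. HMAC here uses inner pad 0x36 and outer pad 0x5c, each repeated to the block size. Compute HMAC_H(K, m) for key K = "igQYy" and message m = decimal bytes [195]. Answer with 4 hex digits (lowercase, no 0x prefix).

0141

Key "igQYy" = 69 67 51 59 79 is exactly B = 5 bytes: K' = 69 67 51 59 79.
K' ⊕ ipad = 5f 51 67 6f 4f.  K' ⊕ opad = 35 3b 0d 05 25.
Inner input = (K'⊕ipad) ∥ m = 5f 51 67 6f 4f ∥ c3.
Inner hash: sum = 95+81+103+111+79+195 = 664 → 02 98.
Outer input = (K'⊕opad) ∥ inner = 35 3b 0d 05 25 ∥ 02 98.
Outer hash (tag): sum = 53+59+13+5+37+2+152 = 321 → 01 41.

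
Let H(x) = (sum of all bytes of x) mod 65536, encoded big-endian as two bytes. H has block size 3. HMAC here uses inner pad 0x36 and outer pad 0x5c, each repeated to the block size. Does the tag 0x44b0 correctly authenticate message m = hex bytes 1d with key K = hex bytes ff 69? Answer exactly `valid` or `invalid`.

Key hex bytes ff 69 is 2 bytes ≤ B = 3; zero-pad to 3 bytes: K' = ff 69 00.
K' ⊕ ipad = c9 5f 36; K' ⊕ opad = a3 35 5c.
Inner hash: sum = 201+95+54+29 = 379 → 01 7b.
Outer hash (recomputed tag): sum = 163+53+92+1+123 = 432 → 01 b0.
Recomputed tag = 01b0; claimed = 44b0 → mismatch.

invalid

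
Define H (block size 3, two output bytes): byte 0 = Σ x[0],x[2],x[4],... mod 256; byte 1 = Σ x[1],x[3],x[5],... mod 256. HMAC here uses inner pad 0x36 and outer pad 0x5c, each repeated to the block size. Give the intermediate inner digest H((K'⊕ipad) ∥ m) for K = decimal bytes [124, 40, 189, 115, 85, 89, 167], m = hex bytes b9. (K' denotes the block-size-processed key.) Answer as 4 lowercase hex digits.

397b

Key decimal bytes [124, 40, 189, 115, 85, 89, 167] = 7c 28 bd 73 55 59 a7 is 7 bytes > B = 3, so hash it first: H(key) = 35 f4, then zero-pad to 3 bytes: K' = 35 f4 00.
K' ⊕ ipad = 03 c2 36.
Inner input = 03 c2 36 ∥ b9.
Inner hash: even-index sum = 57 mod 256 = 57; odd-index sum = 379 mod 256 = 123 → 39 7b.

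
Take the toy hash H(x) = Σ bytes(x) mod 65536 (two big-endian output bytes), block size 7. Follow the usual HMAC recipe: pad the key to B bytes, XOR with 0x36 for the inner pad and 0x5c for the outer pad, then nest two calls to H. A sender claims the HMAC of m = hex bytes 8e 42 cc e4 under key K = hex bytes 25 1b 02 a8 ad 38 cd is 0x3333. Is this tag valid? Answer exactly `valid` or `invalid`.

Key hex bytes 25 1b 02 a8 ad 38 cd is exactly B = 7 bytes: K' = 25 1b 02 a8 ad 38 cd.
K' ⊕ ipad = 13 2d 34 9e 9b 0e fb; K' ⊕ opad = 79 47 5e f4 f1 64 91.
Inner hash: sum = 19+45+52+158+155+14+251+142+66+204+228 = 1334 → 05 36.
Outer hash (recomputed tag): sum = 121+71+94+244+241+100+145+5+54 = 1075 → 04 33.
Recomputed tag = 0433; claimed = 3333 → mismatch.

invalid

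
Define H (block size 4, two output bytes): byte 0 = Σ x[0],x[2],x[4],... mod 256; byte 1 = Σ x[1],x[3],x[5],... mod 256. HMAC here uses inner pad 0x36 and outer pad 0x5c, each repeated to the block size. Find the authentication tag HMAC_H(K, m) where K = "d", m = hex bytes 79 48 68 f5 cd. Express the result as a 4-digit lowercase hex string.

Key "d" = 64 is 1 byte ≤ B = 4; zero-pad to 4 bytes: K' = 64 00 00 00.
K' ⊕ ipad = 52 36 36 36.  K' ⊕ opad = 38 5c 5c 5c.
Inner input = (K'⊕ipad) ∥ m = 52 36 36 36 ∥ 79 48 68 f5 cd.
Inner hash: even-index sum = 566 mod 256 = 54; odd-index sum = 425 mod 256 = 169 → 36 a9.
Outer input = (K'⊕opad) ∥ inner = 38 5c 5c 5c ∥ 36 a9.
Outer hash (tag): even-index sum = 202 mod 256 = 202; odd-index sum = 353 mod 256 = 97 → ca 61.

ca61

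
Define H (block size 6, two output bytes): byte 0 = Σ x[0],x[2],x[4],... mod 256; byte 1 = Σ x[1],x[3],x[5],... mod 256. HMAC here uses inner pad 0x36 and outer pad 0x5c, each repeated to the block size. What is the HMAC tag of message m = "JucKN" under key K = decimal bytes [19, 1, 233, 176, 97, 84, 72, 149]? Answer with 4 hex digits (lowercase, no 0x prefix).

ab56

Key decimal bytes [19, 1, 233, 176, 97, 84, 72, 149] = 13 01 e9 b0 61 54 48 95 is 8 bytes > B = 6, so hash it first: H(key) = a5 9a, then zero-pad to 6 bytes: K' = a5 9a 00 00 00 00.
K' ⊕ ipad = 93 ac 36 36 36 36.  K' ⊕ opad = f9 c6 5c 5c 5c 5c.
Inner input = (K'⊕ipad) ∥ m = 93 ac 36 36 36 36 ∥ 4a 75 63 4b 4e.
Inner hash: even-index sum = 506 mod 256 = 250; odd-index sum = 472 mod 256 = 216 → fa d8.
Outer input = (K'⊕opad) ∥ inner = f9 c6 5c 5c 5c 5c ∥ fa d8.
Outer hash (tag): even-index sum = 683 mod 256 = 171; odd-index sum = 598 mod 256 = 86 → ab 56.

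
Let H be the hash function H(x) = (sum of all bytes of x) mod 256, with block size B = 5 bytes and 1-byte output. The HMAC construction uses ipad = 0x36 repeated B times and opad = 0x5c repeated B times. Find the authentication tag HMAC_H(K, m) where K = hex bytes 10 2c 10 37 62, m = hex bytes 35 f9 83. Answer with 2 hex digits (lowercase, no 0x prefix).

Key hex bytes 10 2c 10 37 62 is exactly B = 5 bytes: K' = 10 2c 10 37 62.
K' ⊕ ipad = 26 1a 26 01 54.  K' ⊕ opad = 4c 70 4c 6b 3e.
Inner input = (K'⊕ipad) ∥ m = 26 1a 26 01 54 ∥ 35 f9 83.
Inner hash: sum = 38+26+38+1+84+53+249+131 = 620; mod 256 = 108 → 6c.
Outer input = (K'⊕opad) ∥ inner = 4c 70 4c 6b 3e ∥ 6c.
Outer hash (tag): sum = 76+112+76+107+62+108 = 541; mod 256 = 29 → 1d.

1d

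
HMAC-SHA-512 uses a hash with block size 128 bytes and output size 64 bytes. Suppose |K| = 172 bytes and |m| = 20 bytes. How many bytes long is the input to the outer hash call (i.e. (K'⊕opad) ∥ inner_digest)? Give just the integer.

Key is 172 > 128 bytes, so it is hashed to 64 bytes then zero-padded to 128: |K'| = 128.
Outer input = (K'⊕opad) ∥ H(inner) → 128 + 64 = 192 bytes.

192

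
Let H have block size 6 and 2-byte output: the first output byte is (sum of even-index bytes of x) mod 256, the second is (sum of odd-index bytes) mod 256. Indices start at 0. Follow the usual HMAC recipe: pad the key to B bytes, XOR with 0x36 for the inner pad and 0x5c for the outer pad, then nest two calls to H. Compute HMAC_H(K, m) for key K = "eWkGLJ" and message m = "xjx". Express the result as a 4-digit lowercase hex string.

9af4

Key "eWkGLJ" = 65 57 6b 47 4c 4a is exactly B = 6 bytes: K' = 65 57 6b 47 4c 4a.
K' ⊕ ipad = 53 61 5d 71 7a 7c.  K' ⊕ opad = 39 0b 37 1b 10 16.
Inner input = (K'⊕ipad) ∥ m = 53 61 5d 71 7a 7c ∥ 78 6a 78.
Inner hash: even-index sum = 538 mod 256 = 26; odd-index sum = 440 mod 256 = 184 → 1a b8.
Outer input = (K'⊕opad) ∥ inner = 39 0b 37 1b 10 16 ∥ 1a b8.
Outer hash (tag): even-index sum = 154 mod 256 = 154; odd-index sum = 244 mod 256 = 244 → 9a f4.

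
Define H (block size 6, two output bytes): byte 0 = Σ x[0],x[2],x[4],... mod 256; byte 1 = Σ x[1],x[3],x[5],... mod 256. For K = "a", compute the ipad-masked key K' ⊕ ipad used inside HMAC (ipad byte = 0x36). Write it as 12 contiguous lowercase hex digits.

Key "a" = 61 is 1 byte ≤ B = 6; zero-pad to 6 bytes: K' = 61 00 00 00 00 00.
XOR each byte with 0x36: 61⊕36=57, 00⊕36=36, 00⊕36=36, 00⊕36=36, 00⊕36=36, 00⊕36=36.

573636363636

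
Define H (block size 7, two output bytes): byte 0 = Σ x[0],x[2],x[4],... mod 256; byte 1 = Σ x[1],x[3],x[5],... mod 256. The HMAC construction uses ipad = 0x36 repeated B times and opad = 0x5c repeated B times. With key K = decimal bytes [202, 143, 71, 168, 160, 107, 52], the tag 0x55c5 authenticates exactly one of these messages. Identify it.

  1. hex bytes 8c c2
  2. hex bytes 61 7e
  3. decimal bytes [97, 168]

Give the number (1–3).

Key decimal bytes [202, 143, 71, 168, 160, 107, 52] = ca 8f 47 a8 a0 6b 34 is exactly B = 7 bytes: K' = ca 8f 47 a8 a0 6b 34.
K' ⊕ ipad = fc b9 71 9e 96 5d 02; K' ⊕ opad = 96 d3 1b f4 fc 37 68.
m1: inner = H(fc b9 71 9e 96 5d 02 8c c2) = c7 40; tag = H(96 d3 1b f4 fc 37 68 c7 40) = 55c5 ← matches
m2: inner = H(fc b9 71 9e 96 5d 02 61 7e) = 83 15; tag = H(96 d3 1b f4 fc 37 68 83 15) = 2a81
m3: inner = H(fc b9 71 9e 96 5d 02 61 a8) = ad 15; tag = H(96 d3 1b f4 fc 37 68 ad 15) = 2aab

1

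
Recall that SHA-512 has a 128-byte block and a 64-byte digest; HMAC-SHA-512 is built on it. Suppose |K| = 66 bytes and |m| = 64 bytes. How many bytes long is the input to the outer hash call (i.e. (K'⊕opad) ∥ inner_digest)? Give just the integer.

192

Key is 66 ≤ 128 bytes, zero-padded: |K'| = 128.
Outer input = (K'⊕opad) ∥ H(inner) → 128 + 64 = 192 bytes.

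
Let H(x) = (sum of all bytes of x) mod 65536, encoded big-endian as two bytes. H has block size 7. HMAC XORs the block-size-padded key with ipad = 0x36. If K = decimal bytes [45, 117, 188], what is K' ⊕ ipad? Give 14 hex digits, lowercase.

1b438a36363636

Key decimal bytes [45, 117, 188] = 2d 75 bc is 3 bytes ≤ B = 7; zero-pad to 7 bytes: K' = 2d 75 bc 00 00 00 00.
XOR each byte with 0x36: 2d⊕36=1b, 75⊕36=43, bc⊕36=8a, 00⊕36=36, 00⊕36=36, 00⊕36=36, 00⊕36=36.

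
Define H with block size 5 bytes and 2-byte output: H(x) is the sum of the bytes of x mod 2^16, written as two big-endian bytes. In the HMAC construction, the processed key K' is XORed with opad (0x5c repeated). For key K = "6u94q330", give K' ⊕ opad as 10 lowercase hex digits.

Key "6u94q330" = 36 75 39 34 71 33 33 30 is 8 bytes > B = 5, so hash it first: H(key) = 02 1f, then zero-pad to 5 bytes: K' = 02 1f 00 00 00.
XOR each byte with 0x5c: 02⊕5c=5e, 1f⊕5c=43, 00⊕5c=5c, 00⊕5c=5c, 00⊕5c=5c.

5e435c5c5c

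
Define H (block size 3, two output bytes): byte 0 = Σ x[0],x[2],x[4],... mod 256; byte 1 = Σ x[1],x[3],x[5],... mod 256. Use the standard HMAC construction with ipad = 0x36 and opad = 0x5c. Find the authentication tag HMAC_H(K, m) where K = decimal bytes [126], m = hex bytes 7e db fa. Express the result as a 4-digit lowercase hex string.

2cb5

Key decimal bytes [126] = 7e is 1 byte ≤ B = 3; zero-pad to 3 bytes: K' = 7e 00 00.
K' ⊕ ipad = 48 36 36.  K' ⊕ opad = 22 5c 5c.
Inner input = (K'⊕ipad) ∥ m = 48 36 36 ∥ 7e db fa.
Inner hash: even-index sum = 345 mod 256 = 89; odd-index sum = 430 mod 256 = 174 → 59 ae.
Outer input = (K'⊕opad) ∥ inner = 22 5c 5c ∥ 59 ae.
Outer hash (tag): even-index sum = 300 mod 256 = 44; odd-index sum = 181 mod 256 = 181 → 2c b5.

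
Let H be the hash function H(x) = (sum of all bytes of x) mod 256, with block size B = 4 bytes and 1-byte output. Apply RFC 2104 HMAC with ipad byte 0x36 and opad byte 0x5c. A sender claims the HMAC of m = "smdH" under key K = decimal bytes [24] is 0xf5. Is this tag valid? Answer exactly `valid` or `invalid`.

invalid

Key decimal bytes [24] = 18 is 1 byte ≤ B = 4; zero-pad to 4 bytes: K' = 18 00 00 00.
K' ⊕ ipad = 2e 36 36 36; K' ⊕ opad = 44 5c 5c 5c.
Inner hash: sum = 46+54+54+54+115+109+100+72 = 604; mod 256 = 92 → 5c.
Outer hash (recomputed tag): sum = 68+92+92+92+92 = 436; mod 256 = 180 → b4.
Recomputed tag = b4; claimed = f5 → mismatch.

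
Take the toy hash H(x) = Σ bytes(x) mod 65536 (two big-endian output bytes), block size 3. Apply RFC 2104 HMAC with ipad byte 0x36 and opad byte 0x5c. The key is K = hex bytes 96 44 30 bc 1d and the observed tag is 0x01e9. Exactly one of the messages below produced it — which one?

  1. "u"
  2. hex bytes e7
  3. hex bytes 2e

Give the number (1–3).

3

Key hex bytes 96 44 30 bc 1d is 5 bytes > B = 3, so hash it first: H(key) = 01 e3, then zero-pad to 3 bytes: K' = 01 e3 00.
K' ⊕ ipad = 37 d5 36; K' ⊕ opad = 5d bf 5c.
m1: inner = H(37 d5 36 75) = 01 b7; tag = H(5d bf 5c 01 b7) = 0230
m2: inner = H(37 d5 36 e7) = 02 29; tag = H(5d bf 5c 02 29) = 01a3
m3: inner = H(37 d5 36 2e) = 01 70; tag = H(5d bf 5c 01 70) = 01e9 ← matches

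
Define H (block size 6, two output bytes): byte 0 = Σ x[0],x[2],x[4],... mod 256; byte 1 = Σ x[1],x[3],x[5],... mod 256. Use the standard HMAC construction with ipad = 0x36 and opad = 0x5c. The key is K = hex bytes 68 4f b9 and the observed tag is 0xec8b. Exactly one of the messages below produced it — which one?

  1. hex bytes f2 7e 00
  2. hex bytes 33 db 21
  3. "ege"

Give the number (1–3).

Key hex bytes 68 4f b9 is 3 bytes ≤ B = 6; zero-pad to 6 bytes: K' = 68 4f b9 00 00 00.
K' ⊕ ipad = 5e 79 8f 36 36 36; K' ⊕ opad = 34 13 e5 5c 5c 5c.
m1: inner = H(5e 79 8f 36 36 36 f2 7e 00) = 15 63; tag = H(34 13 e5 5c 5c 5c 15 63) = 8a2e
m2: inner = H(5e 79 8f 36 36 36 33 db 21) = 77 c0; tag = H(34 13 e5 5c 5c 5c 77 c0) = ec8b ← matches
m3: inner = H(5e 79 8f 36 36 36 65 67 65) = ed 4c; tag = H(34 13 e5 5c 5c 5c ed 4c) = 6217

2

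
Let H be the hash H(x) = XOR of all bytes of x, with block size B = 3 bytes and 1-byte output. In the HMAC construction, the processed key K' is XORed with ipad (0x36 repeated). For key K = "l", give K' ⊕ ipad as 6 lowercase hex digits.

Key "l" = 6c is 1 byte ≤ B = 3; zero-pad to 3 bytes: K' = 6c 00 00.
XOR each byte with 0x36: 6c⊕36=5a, 00⊕36=36, 00⊕36=36.

5a3636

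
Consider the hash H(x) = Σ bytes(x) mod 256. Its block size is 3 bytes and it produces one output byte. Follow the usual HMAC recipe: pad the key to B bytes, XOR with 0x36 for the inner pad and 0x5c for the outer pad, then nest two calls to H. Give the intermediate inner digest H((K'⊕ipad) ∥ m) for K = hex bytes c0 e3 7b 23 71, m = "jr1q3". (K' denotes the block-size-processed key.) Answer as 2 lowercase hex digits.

a1

Key hex bytes c0 e3 7b 23 71 is 5 bytes > B = 3, so hash it first: H(key) = b2, then zero-pad to 3 bytes: K' = b2 00 00.
K' ⊕ ipad = 84 36 36.
Inner input = 84 36 36 ∥ 6a 72 31 71 33.
Inner hash: sum = 132+54+54+106+114+49+113+51 = 673; mod 256 = 161 → a1.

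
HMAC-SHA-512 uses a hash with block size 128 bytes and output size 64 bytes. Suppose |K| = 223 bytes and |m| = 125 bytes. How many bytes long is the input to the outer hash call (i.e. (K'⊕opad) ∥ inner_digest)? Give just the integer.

Key is 223 > 128 bytes, so it is hashed to 64 bytes then zero-padded to 128: |K'| = 128.
Outer input = (K'⊕opad) ∥ H(inner) → 128 + 64 = 192 bytes.

192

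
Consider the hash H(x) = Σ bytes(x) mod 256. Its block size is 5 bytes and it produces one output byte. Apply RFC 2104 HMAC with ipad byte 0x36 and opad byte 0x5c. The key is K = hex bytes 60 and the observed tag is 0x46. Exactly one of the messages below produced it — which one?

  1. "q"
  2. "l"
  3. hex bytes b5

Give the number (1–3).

2

Key hex bytes 60 is 1 byte ≤ B = 5; zero-pad to 5 bytes: K' = 60 00 00 00 00.
K' ⊕ ipad = 56 36 36 36 36; K' ⊕ opad = 3c 5c 5c 5c 5c.
m1: inner = H(56 36 36 36 36 71) = 9f; tag = H(3c 5c 5c 5c 5c 9f) = 4b
m2: inner = H(56 36 36 36 36 6c) = 9a; tag = H(3c 5c 5c 5c 5c 9a) = 46 ← matches
m3: inner = H(56 36 36 36 36 b5) = e3; tag = H(3c 5c 5c 5c 5c e3) = 8f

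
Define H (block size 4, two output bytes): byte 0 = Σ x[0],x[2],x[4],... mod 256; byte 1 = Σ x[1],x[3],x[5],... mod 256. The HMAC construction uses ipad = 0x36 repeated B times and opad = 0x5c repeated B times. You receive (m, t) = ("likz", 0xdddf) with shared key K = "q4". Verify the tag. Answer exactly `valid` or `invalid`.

Key "q4" = 71 34 is 2 bytes ≤ B = 4; zero-pad to 4 bytes: K' = 71 34 00 00.
K' ⊕ ipad = 47 02 36 36; K' ⊕ opad = 2d 68 5c 5c.
Inner hash: even-index sum = 340 mod 256 = 84; odd-index sum = 283 mod 256 = 27 → 54 1b.
Outer hash (recomputed tag): even-index sum = 221 mod 256 = 221; odd-index sum = 223 mod 256 = 223 → dd df.
Recomputed tag = dddf; claimed = dddf → match.

valid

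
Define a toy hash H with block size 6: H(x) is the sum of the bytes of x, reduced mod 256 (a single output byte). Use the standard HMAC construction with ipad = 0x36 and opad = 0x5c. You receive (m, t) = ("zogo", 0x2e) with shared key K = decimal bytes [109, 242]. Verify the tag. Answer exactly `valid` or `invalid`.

invalid

Key decimal bytes [109, 242] = 6d f2 is 2 bytes ≤ B = 6; zero-pad to 6 bytes: K' = 6d f2 00 00 00 00.
K' ⊕ ipad = 5b c4 36 36 36 36; K' ⊕ opad = 31 ae 5c 5c 5c 5c.
Inner hash: sum = 91+196+54+54+54+54+122+111+103+111 = 950; mod 256 = 182 → b6.
Outer hash (recomputed tag): sum = 49+174+92+92+92+92+182 = 773; mod 256 = 5 → 05.
Recomputed tag = 05; claimed = 2e → mismatch.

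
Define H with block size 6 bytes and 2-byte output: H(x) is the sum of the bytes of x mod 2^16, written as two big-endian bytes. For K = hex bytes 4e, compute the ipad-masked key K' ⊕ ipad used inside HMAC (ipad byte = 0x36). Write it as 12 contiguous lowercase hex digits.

783636363636

Key hex bytes 4e is 1 byte ≤ B = 6; zero-pad to 6 bytes: K' = 4e 00 00 00 00 00.
XOR each byte with 0x36: 4e⊕36=78, 00⊕36=36, 00⊕36=36, 00⊕36=36, 00⊕36=36, 00⊕36=36.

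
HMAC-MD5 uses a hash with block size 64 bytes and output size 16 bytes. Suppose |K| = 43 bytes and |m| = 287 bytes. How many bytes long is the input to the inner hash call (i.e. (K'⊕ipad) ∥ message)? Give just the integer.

351

Key is 43 ≤ 64 bytes, zero-padded: |K'| = 64.
Inner input = (K'⊕ipad) ∥ m → 64 + 287 = 351 bytes.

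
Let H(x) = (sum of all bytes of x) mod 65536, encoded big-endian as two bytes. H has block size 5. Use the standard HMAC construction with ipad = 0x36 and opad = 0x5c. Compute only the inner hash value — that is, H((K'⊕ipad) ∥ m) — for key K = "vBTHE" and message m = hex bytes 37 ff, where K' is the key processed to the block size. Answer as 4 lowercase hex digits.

Key "vBTHE" = 76 42 54 48 45 is exactly B = 5 bytes: K' = 76 42 54 48 45.
K' ⊕ ipad = 40 74 62 7e 73.
Inner input = 40 74 62 7e 73 ∥ 37 ff.
Inner hash: sum = 64+116+98+126+115+55+255 = 829 → 03 3d.

033d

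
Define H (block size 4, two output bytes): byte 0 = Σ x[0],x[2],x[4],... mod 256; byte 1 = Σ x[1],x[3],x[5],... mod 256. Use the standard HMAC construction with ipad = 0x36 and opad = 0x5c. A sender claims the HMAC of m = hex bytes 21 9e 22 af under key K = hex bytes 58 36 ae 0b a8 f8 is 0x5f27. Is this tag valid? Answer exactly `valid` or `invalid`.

Key hex bytes 58 36 ae 0b a8 f8 is 6 bytes > B = 4, so hash it first: H(key) = ae 39, then zero-pad to 4 bytes: K' = ae 39 00 00.
K' ⊕ ipad = 98 0f 36 36; K' ⊕ opad = f2 65 5c 5c.
Inner hash: even-index sum = 273 mod 256 = 17; odd-index sum = 402 mod 256 = 146 → 11 92.
Outer hash (recomputed tag): even-index sum = 351 mod 256 = 95; odd-index sum = 339 mod 256 = 83 → 5f 53.
Recomputed tag = 5f53; claimed = 5f27 → mismatch.

invalid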